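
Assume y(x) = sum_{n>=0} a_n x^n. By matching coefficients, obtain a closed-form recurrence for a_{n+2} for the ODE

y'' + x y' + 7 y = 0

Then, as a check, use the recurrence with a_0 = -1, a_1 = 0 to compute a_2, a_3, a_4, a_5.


Substitute y = sum_n a_n x^n.
y''(x) has coefficient (n+2)(n+1) a_{n+2} at x^n;
x y'(x) has coefficient n a_n at x^n (shift);
7 y(x) has coefficient 7 a_n at x^n.
Matching x^n: (n+2)(n+1) a_{n+2} + (n + 7) a_n = 0.
Thus a_{n+2} = (-n - 7) / ((n+1)(n+2)) * a_n.

Check with a_0 = -1, a_1 = 0 (apply the recurrence for n = 0, 1, 2, 3): a_0 = -1, a_1 = 0, a_2 = 7/2, a_3 = 0, a_4 = -21/8, a_5 = 0.

a_(n+2) = (-n - 7) / ((n+1)(n+2)) * a_n; check: a_0 = -1, a_1 = 0, a_2 = 7/2, a_3 = 0, a_4 = -21/8, a_5 = 0


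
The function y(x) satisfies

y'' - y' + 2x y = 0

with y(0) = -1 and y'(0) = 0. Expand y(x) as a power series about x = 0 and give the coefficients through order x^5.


Ansatz: y(x) = sum_{n>=0} a_n x^n, so y'(x) = sum_{n>=1} n a_n x^(n-1) and y''(x) = sum_{n>=2} n(n-1) a_n x^(n-2).
Substitute into P(x) y'' + Q(x) y' + R(x) y = 0 with P(x) = 1, Q(x) = -1, R(x) = 2x, and match powers of x.
Initial conditions: a_0 = -1, a_1 = 0.
Setting the coefficient of each power of x to zero and solving order by order (substituting the coefficients already found):
  x^0: 2 a_2 - a_1 = 0  ->  2 a_2 = a_1 = 0  ->  a_2 = 0
  x^1: 6 a_3 - 2 a_2 + 2 a_0 = 0  ->  6 a_3 = 2 a_2 - 2 a_0 = 2  ->  a_3 = 1/3
  x^2: 12 a_4 - 3 a_3 + 2 a_1 = 0  ->  12 a_4 = 3 a_3 - 2 a_1 = 1  ->  a_4 = 1/12
  x^3: 20 a_5 - 4 a_4 + 2 a_2 = 0  ->  20 a_5 = 4 a_4 - 2 a_2 = 1/3  ->  a_5 = 1/60
Truncated series: y(x) = -1 + (1/3) x^3 + (1/12) x^4 + (1/60) x^5 + O(x^6).

a_0 = -1; a_1 = 0; a_2 = 0; a_3 = 1/3; a_4 = 1/12; a_5 = 1/60


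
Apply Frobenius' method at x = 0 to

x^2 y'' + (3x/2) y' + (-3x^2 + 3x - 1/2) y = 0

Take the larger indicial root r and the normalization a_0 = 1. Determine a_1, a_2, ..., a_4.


Write in Frobenius form y'' + (p(x)/x) y' + (q(x)/x^2) y = 0:
  p(x) = 3/2,  q(x) = -3x^2 + 3x - 1/2.
Indicial equation: r(r-1) + (3/2) r + (-1/2) = 0 -> roots r_1 = 1/2, r_2 = -1.
Take r = r_1 = 1/2. Let y(x) = x^r sum_{n>=0} a_n x^n with a_0 = 1.
Substitute y = x^r sum a_n x^n and match x^{r+n}. The recurrence is
  D(n) a_n + 3 a_{n-1} - 3 a_{n-2} = 0,  where D(n) = (r+n)(r+n-1) + (3/2)(r+n) + (-1/2).
  a_n = [-3 a_{n-1} + 3 a_{n-2}] / D(n).
Since the indicial polynomial factors as (r - r_1)(r - r_2), D(n) = (r_1 + n - r_1)(r_1 + n - r_2) = n(n + 3/2).
Evaluating step by step (a_0 = 1):
  n = 1: D(1) = 1(1 + 3/2) = 5/2; numerator = -3(1) = -3; a_1 = (-3)/(5/2) = -6/5
  n = 2: D(2) = 2(2 + 3/2) = 7; numerator = -3(-6/5) + 3(1) = 33/5; a_2 = (33/5)/(7) = 33/35
  n = 3: D(3) = 3(3 + 3/2) = 27/2; numerator = -3(33/35) + 3(-6/5) = -45/7; a_3 = (-45/7)/(27/2) = -10/21
  n = 4: D(4) = 4(4 + 3/2) = 22; numerator = -3(-10/21) + 3(33/35) = 149/35; a_4 = (149/35)/(22) = 149/770

r = 1/2; a_0 = 1; a_1 = -6/5; a_2 = 33/35; a_3 = -10/21; a_4 = 149/770


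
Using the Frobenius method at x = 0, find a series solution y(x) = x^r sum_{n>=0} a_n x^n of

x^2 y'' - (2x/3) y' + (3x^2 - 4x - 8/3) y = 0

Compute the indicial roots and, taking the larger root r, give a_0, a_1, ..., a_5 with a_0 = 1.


Write in Frobenius form y'' + (p(x)/x) y' + (q(x)/x^2) y = 0:
  p(x) = -2/3,  q(x) = 3x^2 - 4x - 8/3.
Indicial equation: r(r-1) + (-2/3) r + (-8/3) = 0 -> roots r_1 = 8/3, r_2 = -1.
Take r = r_1 = 8/3. Let y(x) = x^r sum_{n>=0} a_n x^n with a_0 = 1.
Substitute y = x^r sum a_n x^n and match x^{r+n}. The recurrence is
  D(n) a_n - 4 a_{n-1} + 3 a_{n-2} = 0,  where D(n) = (r+n)(r+n-1) + (-2/3)(r+n) + (-8/3).
  a_n = [4 a_{n-1} - 3 a_{n-2}] / D(n).
Since the indicial polynomial factors as (r - r_1)(r - r_2), D(n) = (r_1 + n - r_1)(r_1 + n - r_2) = n(n + 11/3).
Evaluating step by step (a_0 = 1):
  n = 1: D(1) = 1(1 + 11/3) = 14/3; numerator = 4(1) = 4; a_1 = (4)/(14/3) = 6/7
  n = 2: D(2) = 2(2 + 11/3) = 34/3; numerator = 4(6/7) - 3(1) = 3/7; a_2 = (3/7)/(34/3) = 9/238
  n = 3: D(3) = 3(3 + 11/3) = 20; numerator = 4(9/238) - 3(6/7) = -288/119; a_3 = (-288/119)/(20) = -72/595
  n = 4: D(4) = 4(4 + 11/3) = 92/3; numerator = 4(-72/595) - 3(9/238) = -711/1190; a_4 = (-711/1190)/(92/3) = -2133/109480
  n = 5: D(5) = 5(5 + 11/3) = 130/3; numerator = 4(-2133/109480) - 3(-72/595) = 459/1610; a_5 = (459/1610)/(130/3) = 1377/209300

r = 8/3; a_0 = 1; a_1 = 6/7; a_2 = 9/238; a_3 = -72/595; a_4 = -2133/109480; a_5 = 1377/209300


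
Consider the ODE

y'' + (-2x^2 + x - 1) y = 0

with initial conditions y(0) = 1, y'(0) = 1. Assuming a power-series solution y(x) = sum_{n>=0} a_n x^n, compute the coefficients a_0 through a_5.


Ansatz: y(x) = sum_{n>=0} a_n x^n, so y'(x) = sum_{n>=1} n a_n x^(n-1) and y''(x) = sum_{n>=2} n(n-1) a_n x^(n-2).
Substitute into P(x) y'' + Q(x) y' + R(x) y = 0 with P(x) = 1, Q(x) = 0, R(x) = -2x^2 + x - 1, and match powers of x.
Initial conditions: a_0 = 1, a_1 = 1.
Setting the coefficient of each power of x to zero and solving order by order (substituting the coefficients already found):
  x^0: 2 a_2 - a_0 = 0  ->  2 a_2 = a_0 = 1  ->  a_2 = 1/2
  x^1: 6 a_3 - a_1 + a_0 = 0  ->  6 a_3 = a_1 - a_0 = 0  ->  a_3 = 0
  x^2: 12 a_4 - a_2 + a_1 - 2 a_0 = 0  ->  12 a_4 = a_2 - a_1 + 2 a_0 = 3/2  ->  a_4 = 1/8
  x^3: 20 a_5 - a_3 + a_2 - 2 a_1 = 0  ->  20 a_5 = a_3 - a_2 + 2 a_1 = 3/2  ->  a_5 = 3/40
Truncated series: y(x) = 1 + x + (1/2) x^2 + (1/8) x^4 + (3/40) x^5 + O(x^6).

a_0 = 1; a_1 = 1; a_2 = 1/2; a_3 = 0; a_4 = 1/8; a_5 = 3/40


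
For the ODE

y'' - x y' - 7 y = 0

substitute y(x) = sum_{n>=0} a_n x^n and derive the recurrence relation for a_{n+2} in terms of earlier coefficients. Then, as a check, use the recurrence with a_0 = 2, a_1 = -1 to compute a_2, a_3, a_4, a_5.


Substitute y = sum_n a_n x^n.
y''(x) has coefficient (n+2)(n+1) a_{n+2} at x^n;
-x y'(x) has coefficient -n a_n at x^n (shift);
-7 y(x) has coefficient -7 a_n at x^n.
Matching x^n: (n+2)(n+1) a_{n+2} + (-n - 7) a_n = 0.
Thus a_{n+2} = (n + 7) / ((n+1)(n+2)) * a_n.

Check with a_0 = 2, a_1 = -1 (apply the recurrence for n = 0, 1, 2, 3): a_0 = 2, a_1 = -1, a_2 = 7, a_3 = -4/3, a_4 = 21/4, a_5 = -2/3.

a_(n+2) = (n + 7) / ((n+1)(n+2)) * a_n; check: a_0 = 2, a_1 = -1, a_2 = 7, a_3 = -4/3, a_4 = 21/4, a_5 = -2/3


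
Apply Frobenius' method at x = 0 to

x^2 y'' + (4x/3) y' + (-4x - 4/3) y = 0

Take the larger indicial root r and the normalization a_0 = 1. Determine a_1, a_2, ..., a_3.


Write in Frobenius form y'' + (p(x)/x) y' + (q(x)/x^2) y = 0:
  p(x) = 4/3,  q(x) = -4x - 4/3.
Indicial equation: r(r-1) + (4/3) r + (-4/3) = 0 -> roots r_1 = 1, r_2 = -4/3.
Take r = r_1 = 1. Let y(x) = x^r sum_{n>=0} a_n x^n with a_0 = 1.
Substitute y = x^r sum a_n x^n and match x^{r+n}. The recurrence is
  D(n) a_n - 4 a_{n-1} = 0,  where D(n) = (r+n)(r+n-1) + (4/3)(r+n) + (-4/3).
  a_n = 4 / D(n) * a_{n-1}.
Since the indicial polynomial factors as (r - r_1)(r - r_2), D(n) = (r_1 + n - r_1)(r_1 + n - r_2) = n(n + 7/3).
Evaluating step by step (a_0 = 1):
  n = 1: D(1) = 1(1 + 7/3) = 10/3; numerator = 4(1) = 4; a_1 = (4)/(10/3) = 6/5
  n = 2: D(2) = 2(2 + 7/3) = 26/3; numerator = 4(6/5) = 24/5; a_2 = (24/5)/(26/3) = 36/65
  n = 3: D(3) = 3(3 + 7/3) = 16; numerator = 4(36/65) = 144/65; a_3 = (144/65)/(16) = 9/65

r = 1; a_0 = 1; a_1 = 6/5; a_2 = 36/65; a_3 = 9/65


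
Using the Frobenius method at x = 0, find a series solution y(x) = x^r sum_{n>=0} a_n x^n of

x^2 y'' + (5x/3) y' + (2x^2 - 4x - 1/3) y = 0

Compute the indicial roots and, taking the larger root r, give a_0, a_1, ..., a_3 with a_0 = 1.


Write in Frobenius form y'' + (p(x)/x) y' + (q(x)/x^2) y = 0:
  p(x) = 5/3,  q(x) = 2x^2 - 4x - 1/3.
Indicial equation: r(r-1) + (5/3) r + (-1/3) = 0 -> roots r_1 = 1/3, r_2 = -1.
Take r = r_1 = 1/3. Let y(x) = x^r sum_{n>=0} a_n x^n with a_0 = 1.
Substitute y = x^r sum a_n x^n and match x^{r+n}. The recurrence is
  D(n) a_n - 4 a_{n-1} + 2 a_{n-2} = 0,  where D(n) = (r+n)(r+n-1) + (5/3)(r+n) + (-1/3).
  a_n = [4 a_{n-1} - 2 a_{n-2}] / D(n).
Since the indicial polynomial factors as (r - r_1)(r - r_2), D(n) = (r_1 + n - r_1)(r_1 + n - r_2) = n(n + 4/3).
Evaluating step by step (a_0 = 1):
  n = 1: D(1) = 1(1 + 4/3) = 7/3; numerator = 4(1) = 4; a_1 = (4)/(7/3) = 12/7
  n = 2: D(2) = 2(2 + 4/3) = 20/3; numerator = 4(12/7) - 2(1) = 34/7; a_2 = (34/7)/(20/3) = 51/70
  n = 3: D(3) = 3(3 + 4/3) = 13; numerator = 4(51/70) - 2(12/7) = -18/35; a_3 = (-18/35)/(13) = -18/455

r = 1/3; a_0 = 1; a_1 = 12/7; a_2 = 51/70; a_3 = -18/455


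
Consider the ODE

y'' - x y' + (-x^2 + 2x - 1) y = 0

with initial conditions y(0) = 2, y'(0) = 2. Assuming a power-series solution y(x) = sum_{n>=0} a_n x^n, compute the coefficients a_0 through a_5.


Ansatz: y(x) = sum_{n>=0} a_n x^n, so y'(x) = sum_{n>=1} n a_n x^(n-1) and y''(x) = sum_{n>=2} n(n-1) a_n x^(n-2).
Substitute into P(x) y'' + Q(x) y' + R(x) y = 0 with P(x) = 1, Q(x) = -x, R(x) = -x^2 + 2x - 1, and match powers of x.
Initial conditions: a_0 = 2, a_1 = 2.
Setting the coefficient of each power of x to zero and solving order by order (substituting the coefficients already found):
  x^0: 2 a_2 - a_0 = 0  ->  2 a_2 = a_0 = 2  ->  a_2 = 1
  x^1: 6 a_3 - 2 a_1 + 2 a_0 = 0  ->  6 a_3 = 2 a_1 - 2 a_0 = 0  ->  a_3 = 0
  x^2: 12 a_4 - 3 a_2 + 2 a_1 - a_0 = 0  ->  12 a_4 = 3 a_2 - 2 a_1 + a_0 = 1  ->  a_4 = 1/12
  x^3: 20 a_5 - 4 a_3 + 2 a_2 - a_1 = 0  ->  20 a_5 = 4 a_3 - 2 a_2 + a_1 = 0  ->  a_5 = 0
Truncated series: y(x) = 2 + 2 x + x^2 + (1/12) x^4 + O(x^6).

a_0 = 2; a_1 = 2; a_2 = 1; a_3 = 0; a_4 = 1/12; a_5 = 0


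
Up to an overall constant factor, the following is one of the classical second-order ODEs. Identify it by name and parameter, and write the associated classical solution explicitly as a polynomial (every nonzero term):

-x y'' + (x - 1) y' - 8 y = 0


All three coefficients share the factor -1; dividing through by -1 gives  x y'' + (1 - x) y' + 8 y = 0.
This matches the Laguerre equation x y'' + (1 - x) y' + n y = 0 with n = 8; the polynomial solution is L_8(x).
With y = sum_k a_k x^k, matching x^k gives (k+1)k a_{k+1} + (k+1) a_{k+1} - k a_k + n a_k = 0, i.e. (k+1)^2 a_{k+1} = (k - n) a_k = (k - 8) a_k. The right side vanishes at k = 8, so the series terminates at degree 8.
Standard normalization L_n(0) = 1 gives a_0 = 1. Work upward with a_{k+1} = (k - 8) a_k / (k+1)^2:
  a_1 = (0 - 8)(1) / 1^2 = -8/1 = -8
  a_2 = (1 - 8)(-8) / 2^2 = 56/4 = 14
  a_3 = (2 - 8)(14) / 3^2 = -84/9 = -28/3
  a_4 = (3 - 8)(-28/3) / 4^2 = (140/3)/16 = 35/12
  a_5 = (4 - 8)(35/12) / 5^2 = (-35/3)/25 = -7/15
  a_6 = (5 - 8)(-7/15) / 6^2 = (7/5)/36 = 7/180
  a_7 = (6 - 8)(7/180) / 7^2 = (-7/90)/49 = -1/630
  a_8 = (7 - 8)(-1/630) / 8^2 = (1/630)/64 = 1/40320
Hence L_8(x) = x^8/40320 - x^7/630 + 7 x^6/180 - 7 x^5/15 + 35 x^4/12 - 28 x^3/3 + 14 x^2 - 8 x + 1.

L_8(x); series = x^8/40320 - x^7/630 + 7 x^6/180 - 7 x^5/15 + 35 x^4/12 - 28 x^3/3 + 14 x^2 - 8 x + 1


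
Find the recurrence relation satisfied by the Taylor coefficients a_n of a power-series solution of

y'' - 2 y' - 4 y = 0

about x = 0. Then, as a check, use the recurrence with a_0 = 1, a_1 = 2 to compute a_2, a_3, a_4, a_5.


Substitute y = sum_n a_n x^n.
y''(x) has coefficient (n+2)(n+1) a_{n+2} at x^n;
-2 y'(x) has coefficient -2 (n+1) a_{n+1} at x^n;
-4 y(x) has coefficient -4 a_n at x^n.
Matching x^n: (n+2)(n+1) a_{n+2} - 2 (n+1) a_{n+1} - 4 a_n = 0.
Thus a_{n+2} = [2 (n+1) a_{n+1} + 4 a_n] / ((n+1)(n+2)).

Check with a_0 = 1, a_1 = 2 (apply the recurrence for n = 0, 1, 2, 3): a_0 = 1, a_1 = 2, a_2 = 4, a_3 = 4, a_4 = 10/3, a_5 = 32/15.

a_(n+2) = [2 (n+1) a_(n+1) + 4 a_n] / ((n+1)(n+2)); check: a_0 = 1, a_1 = 2, a_2 = 4, a_3 = 4, a_4 = 10/3, a_5 = 32/15


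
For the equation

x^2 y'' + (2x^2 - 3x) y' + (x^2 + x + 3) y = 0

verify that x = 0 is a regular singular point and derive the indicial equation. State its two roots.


Divide by x^2 to reach normal form y'' + P_1(x) y' + P_2(x) y = 0 with P_1(x) = 2 - 3/x and P_2(x) = 1 + 1/x + 3/x^2.
x = 0 is a singular point because the y'-coefficient 2 - 3/x has a pole at x = 0 and the y-coefficient 1 + 1/x + 3/x^2 has a pole at x = 0.
It is a regular singular point because x P_1(x) = p(x) = 2x - 3 and x^2 P_2(x) = q(x) = x^2 + x + 3 are polynomials, hence analytic at x = 0.
p(0) = -3,  q(0) = 3.
Indicial equation: r(r-1) + p(0) r + q(0) = 0, i.e. r^2 + (p(0) - 1) r + q(0) = 0, i.e. r^2 - 4 r + 3 = 0.
Discriminant: (-4)^2 - 4(3) = 4, so r = (4 ± 2)/2.
Solving: r_1 = 3, r_2 = 1.

indicial: r^2 - 4 r + 3 = 0; roots r_1 = 3, r_2 = 1


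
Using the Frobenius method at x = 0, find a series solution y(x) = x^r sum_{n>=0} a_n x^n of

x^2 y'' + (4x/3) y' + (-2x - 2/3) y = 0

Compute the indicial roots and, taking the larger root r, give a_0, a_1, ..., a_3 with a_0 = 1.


Write in Frobenius form y'' + (p(x)/x) y' + (q(x)/x^2) y = 0:
  p(x) = 4/3,  q(x) = -2x - 2/3.
Indicial equation: r(r-1) + (4/3) r + (-2/3) = 0 -> roots r_1 = 2/3, r_2 = -1.
Take r = r_1 = 2/3. Let y(x) = x^r sum_{n>=0} a_n x^n with a_0 = 1.
Substitute y = x^r sum a_n x^n and match x^{r+n}. The recurrence is
  D(n) a_n - 2 a_{n-1} = 0,  where D(n) = (r+n)(r+n-1) + (4/3)(r+n) + (-2/3).
  a_n = 2 / D(n) * a_{n-1}.
Since the indicial polynomial factors as (r - r_1)(r - r_2), D(n) = (r_1 + n - r_1)(r_1 + n - r_2) = n(n + 5/3).
Evaluating step by step (a_0 = 1):
  n = 1: D(1) = 1(1 + 5/3) = 8/3; numerator = 2(1) = 2; a_1 = (2)/(8/3) = 3/4
  n = 2: D(2) = 2(2 + 5/3) = 22/3; numerator = 2(3/4) = 3/2; a_2 = (3/2)/(22/3) = 9/44
  n = 3: D(3) = 3(3 + 5/3) = 14; numerator = 2(9/44) = 9/22; a_3 = (9/22)/(14) = 9/308

r = 2/3; a_0 = 1; a_1 = 3/4; a_2 = 9/44; a_3 = 9/308


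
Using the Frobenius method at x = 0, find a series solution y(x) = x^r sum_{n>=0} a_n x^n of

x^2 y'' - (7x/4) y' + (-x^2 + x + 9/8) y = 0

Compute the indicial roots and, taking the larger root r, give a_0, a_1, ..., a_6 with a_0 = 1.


Write in Frobenius form y'' + (p(x)/x) y' + (q(x)/x^2) y = 0:
  p(x) = -7/4,  q(x) = -x^2 + x + 9/8.
Indicial equation: r(r-1) + (-7/4) r + (9/8) = 0 -> roots r_1 = 9/4, r_2 = 1/2.
Take r = r_1 = 9/4. Let y(x) = x^r sum_{n>=0} a_n x^n with a_0 = 1.
Substitute y = x^r sum a_n x^n and match x^{r+n}. The recurrence is
  D(n) a_n + 1 a_{n-1} - 1 a_{n-2} = 0,  where D(n) = (r+n)(r+n-1) + (-7/4)(r+n) + (9/8).
  a_n = [-1 a_{n-1} + 1 a_{n-2}] / D(n).
Since the indicial polynomial factors as (r - r_1)(r - r_2), D(n) = (r_1 + n - r_1)(r_1 + n - r_2) = n(n + 7/4).
Evaluating step by step (a_0 = 1):
  n = 1: D(1) = 1(1 + 7/4) = 11/4; numerator = -1(1) = -1; a_1 = (-1)/(11/4) = -4/11
  n = 2: D(2) = 2(2 + 7/4) = 15/2; numerator = -1(-4/11) + 1(1) = 15/11; a_2 = (15/11)/(15/2) = 2/11
  n = 3: D(3) = 3(3 + 7/4) = 57/4; numerator = -1(2/11) + 1(-4/11) = -6/11; a_3 = (-6/11)/(57/4) = -8/209
  n = 4: D(4) = 4(4 + 7/4) = 23; numerator = -1(-8/209) + 1(2/11) = 46/209; a_4 = (46/209)/(23) = 2/209
  n = 5: D(5) = 5(5 + 7/4) = 135/4; numerator = -1(2/209) + 1(-8/209) = -10/209; a_5 = (-10/209)/(135/4) = -8/5643
  n = 6: D(6) = 6(6 + 7/4) = 93/2; numerator = -1(-8/5643) + 1(2/209) = 62/5643; a_6 = (62/5643)/(93/2) = 4/16929

r = 9/4; a_0 = 1; a_1 = -4/11; a_2 = 2/11; a_3 = -8/209; a_4 = 2/209; a_5 = -8/5643; a_6 = 4/16929


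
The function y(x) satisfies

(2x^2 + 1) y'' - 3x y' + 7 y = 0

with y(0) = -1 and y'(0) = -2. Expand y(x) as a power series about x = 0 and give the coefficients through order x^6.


Ansatz: y(x) = sum_{n>=0} a_n x^n, so y'(x) = sum_{n>=1} n a_n x^(n-1) and y''(x) = sum_{n>=2} n(n-1) a_n x^(n-2).
Substitute into P(x) y'' + Q(x) y' + R(x) y = 0 with P(x) = 2x^2 + 1, Q(x) = -3x, R(x) = 7, and match powers of x.
Initial conditions: a_0 = -1, a_1 = -2.
Setting the coefficient of each power of x to zero and solving order by order (substituting the coefficients already found):
  x^0: 2 a_2 + 7 a_0 = 0  ->  2 a_2 = -7 a_0 = 7  ->  a_2 = 7/2
  x^1: 6 a_3 + 4 a_1 = 0  ->  6 a_3 = -4 a_1 = 8  ->  a_3 = 4/3
  x^2: 12 a_4 + 5 a_2 = 0  ->  12 a_4 = -5 a_2 = -35/2  ->  a_4 = -35/24
  x^3: 20 a_5 + 10 a_3 = 0  ->  20 a_5 = -10 a_3 = -40/3  ->  a_5 = -2/3
  x^4: 30 a_6 + 19 a_4 = 0  ->  30 a_6 = -19 a_4 = 665/24  ->  a_6 = 133/144
Truncated series: y(x) = -1 - 2 x + (7/2) x^2 + (4/3) x^3 - (35/24) x^4 - (2/3) x^5 + (133/144) x^6 + O(x^7).

a_0 = -1; a_1 = -2; a_2 = 7/2; a_3 = 4/3; a_4 = -35/24; a_5 = -2/3; a_6 = 133/144


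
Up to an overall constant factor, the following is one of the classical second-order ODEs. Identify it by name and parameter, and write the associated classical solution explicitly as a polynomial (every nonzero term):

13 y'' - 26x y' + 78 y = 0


All three coefficients share the factor 13; dividing through by 13 gives  y'' - 2x y' + 6 y = 0.
This matches the Hermite equation y'' - 2x y' + 2n y = 0 with 2n = 6, so n = 3; the polynomial solution is H_3(x).
With y = sum_k a_k x^k, matching x^k gives (k+2)(k+1) a_{k+2} = 2(k - n) a_k = 2(k - 3) a_k. The right side vanishes at k = 3, so the series with the parity of 3 terminates at degree 3.
Standard normalization: leading coefficient of H_n is 2^n, so a_3 = 2^3 = 8. Work downward with a_k = (k+1)(k+2) a_{k+2} / (2(k - n)):
  a_1 = (2)(3)(8) / (2(1 - 3)) = 48/(-4) = -12
Hence H_3(x) = 8 x^3 - 12 x.

H_3(x); series = 8 x^3 - 12 x


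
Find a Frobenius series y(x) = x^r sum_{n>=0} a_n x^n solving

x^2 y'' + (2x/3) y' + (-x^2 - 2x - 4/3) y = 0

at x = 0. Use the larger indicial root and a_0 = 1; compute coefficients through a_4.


Write in Frobenius form y'' + (p(x)/x) y' + (q(x)/x^2) y = 0:
  p(x) = 2/3,  q(x) = -x^2 - 2x - 4/3.
Indicial equation: r(r-1) + (2/3) r + (-4/3) = 0 -> roots r_1 = 4/3, r_2 = -1.
Take r = r_1 = 4/3. Let y(x) = x^r sum_{n>=0} a_n x^n with a_0 = 1.
Substitute y = x^r sum a_n x^n and match x^{r+n}. The recurrence is
  D(n) a_n - 2 a_{n-1} - 1 a_{n-2} = 0,  where D(n) = (r+n)(r+n-1) + (2/3)(r+n) + (-4/3).
  a_n = [2 a_{n-1} + 1 a_{n-2}] / D(n).
Since the indicial polynomial factors as (r - r_1)(r - r_2), D(n) = (r_1 + n - r_1)(r_1 + n - r_2) = n(n + 7/3).
Evaluating step by step (a_0 = 1):
  n = 1: D(1) = 1(1 + 7/3) = 10/3; numerator = 2(1) = 2; a_1 = (2)/(10/3) = 3/5
  n = 2: D(2) = 2(2 + 7/3) = 26/3; numerator = 2(3/5) + 1(1) = 11/5; a_2 = (11/5)/(26/3) = 33/130
  n = 3: D(3) = 3(3 + 7/3) = 16; numerator = 2(33/130) + 1(3/5) = 72/65; a_3 = (72/65)/(16) = 9/130
  n = 4: D(4) = 4(4 + 7/3) = 76/3; numerator = 2(9/130) + 1(33/130) = 51/130; a_4 = (51/130)/(76/3) = 153/9880

r = 4/3; a_0 = 1; a_1 = 3/5; a_2 = 33/130; a_3 = 9/130; a_4 = 153/9880


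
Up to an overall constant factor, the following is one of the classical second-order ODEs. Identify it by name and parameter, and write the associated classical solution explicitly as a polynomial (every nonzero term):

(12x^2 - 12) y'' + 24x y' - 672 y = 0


All three coefficients share the factor -12; dividing through by -12 gives  (1 - x^2) y'' - 2x y' + 56 y = 0.
This matches the Legendre equation (1 - x^2) y'' - 2x y' + n(n+1) y = 0 (note the -2x y' term) with n(n+1) = 56, so n = 7; the polynomial solution is P_7(x).
With y = sum_k a_k x^k, matching x^k gives (k+2)(k+1) a_{k+2} = [k(k+1) - n(n+1)] a_k = (k - 7)(k + 8) a_k. The right side vanishes at k = 7, so the series with the parity of 7 terminates at degree 7.
Standard normalization (P_n(1) = 1): leading coefficient (2n)!/(2^n (n!)^2) = 87178291200/(128*25401600) = 429/16, so a_7 = 429/16. Work downward with a_k = (k+1)(k+2) a_{k+2} / ((k - 7)(k + 8)):
  a_5 = (6)(7)(429/16) / ((5 - 7)(5 + 8)) = (9009/8)/(-26) = -693/16
  a_3 = (4)(5)(-693/16) / ((3 - 7)(3 + 8)) = (-3465/4)/(-44) = 315/16
  a_1 = (2)(3)(315/16) / ((1 - 7)(1 + 8)) = (945/8)/(-54) = -35/16
Hence P_7(x) = 429 x^7/16 - 693 x^5/16 + 315 x^3/16 - 35 x/16.

P_7(x); series = 429 x^7/16 - 693 x^5/16 + 315 x^3/16 - 35 x/16


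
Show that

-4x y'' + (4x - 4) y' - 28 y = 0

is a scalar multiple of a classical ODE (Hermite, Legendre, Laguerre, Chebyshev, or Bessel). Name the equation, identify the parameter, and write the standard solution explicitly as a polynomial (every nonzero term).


All three coefficients share the factor -4; dividing through by -4 gives  x y'' + (1 - x) y' + 7 y = 0.
This matches the Laguerre equation x y'' + (1 - x) y' + n y = 0 with n = 7; the polynomial solution is L_7(x).
With y = sum_k a_k x^k, matching x^k gives (k+1)k a_{k+1} + (k+1) a_{k+1} - k a_k + n a_k = 0, i.e. (k+1)^2 a_{k+1} = (k - n) a_k = (k - 7) a_k. The right side vanishes at k = 7, so the series terminates at degree 7.
Standard normalization L_n(0) = 1 gives a_0 = 1. Work upward with a_{k+1} = (k - 7) a_k / (k+1)^2:
  a_1 = (0 - 7)(1) / 1^2 = -7/1 = -7
  a_2 = (1 - 7)(-7) / 2^2 = 42/4 = 21/2
  a_3 = (2 - 7)(21/2) / 3^2 = (-105/2)/9 = -35/6
  a_4 = (3 - 7)(-35/6) / 4^2 = (70/3)/16 = 35/24
  a_5 = (4 - 7)(35/24) / 5^2 = (-35/8)/25 = -7/40
  a_6 = (5 - 7)(-7/40) / 6^2 = (7/20)/36 = 7/720
  a_7 = (6 - 7)(7/720) / 7^2 = (-7/720)/49 = -1/5040
Hence L_7(x) = -x^7/5040 + 7 x^6/720 - 7 x^5/40 + 35 x^4/24 - 35 x^3/6 + 21 x^2/2 - 7 x + 1.

L_7(x); series = -x^7/5040 + 7 x^6/720 - 7 x^5/40 + 35 x^4/24 - 35 x^3/6 + 21 x^2/2 - 7 x + 1


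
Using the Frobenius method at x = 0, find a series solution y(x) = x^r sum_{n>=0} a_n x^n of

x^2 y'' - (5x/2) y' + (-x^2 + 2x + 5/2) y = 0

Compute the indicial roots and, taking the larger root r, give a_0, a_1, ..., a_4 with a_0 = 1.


Write in Frobenius form y'' + (p(x)/x) y' + (q(x)/x^2) y = 0:
  p(x) = -5/2,  q(x) = -x^2 + 2x + 5/2.
Indicial equation: r(r-1) + (-5/2) r + (5/2) = 0 -> roots r_1 = 5/2, r_2 = 1.
Take r = r_1 = 5/2. Let y(x) = x^r sum_{n>=0} a_n x^n with a_0 = 1.
Substitute y = x^r sum a_n x^n and match x^{r+n}. The recurrence is
  D(n) a_n + 2 a_{n-1} - 1 a_{n-2} = 0,  where D(n) = (r+n)(r+n-1) + (-5/2)(r+n) + (5/2).
  a_n = [-2 a_{n-1} + 1 a_{n-2}] / D(n).
Since the indicial polynomial factors as (r - r_1)(r - r_2), D(n) = (r_1 + n - r_1)(r_1 + n - r_2) = n(n + 3/2).
Evaluating step by step (a_0 = 1):
  n = 1: D(1) = 1(1 + 3/2) = 5/2; numerator = -2(1) = -2; a_1 = (-2)/(5/2) = -4/5
  n = 2: D(2) = 2(2 + 3/2) = 7; numerator = -2(-4/5) + 1(1) = 13/5; a_2 = (13/5)/(7) = 13/35
  n = 3: D(3) = 3(3 + 3/2) = 27/2; numerator = -2(13/35) + 1(-4/5) = -54/35; a_3 = (-54/35)/(27/2) = -4/35
  n = 4: D(4) = 4(4 + 3/2) = 22; numerator = -2(-4/35) + 1(13/35) = 3/5; a_4 = (3/5)/(22) = 3/110

r = 5/2; a_0 = 1; a_1 = -4/5; a_2 = 13/35; a_3 = -4/35; a_4 = 3/110


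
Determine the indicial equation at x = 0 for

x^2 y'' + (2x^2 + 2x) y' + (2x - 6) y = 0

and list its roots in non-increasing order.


Divide by x^2 to reach normal form y'' + P_1(x) y' + P_2(x) y = 0 with P_1(x) = 2 + 2/x and P_2(x) = 2/x - 6/x^2.
x = 0 is a singular point because the y'-coefficient 2 + 2/x has a pole at x = 0 and the y-coefficient 2/x - 6/x^2 has a pole at x = 0.
It is a regular singular point because x P_1(x) = p(x) = 2x + 2 and x^2 P_2(x) = q(x) = 2x - 6 are polynomials, hence analytic at x = 0.
p(0) = 2,  q(0) = -6.
Indicial equation: r(r-1) + p(0) r + q(0) = 0, i.e. r^2 + (p(0) - 1) r + q(0) = 0, i.e. r^2 + 1 r - 6 = 0.
Discriminant: (1)^2 - 4(-6) = 25, so r = (-1 ± 5)/2.
Solving: r_1 = 2, r_2 = -3.

indicial: r^2 + 1 r - 6 = 0; roots r_1 = 2, r_2 = -3


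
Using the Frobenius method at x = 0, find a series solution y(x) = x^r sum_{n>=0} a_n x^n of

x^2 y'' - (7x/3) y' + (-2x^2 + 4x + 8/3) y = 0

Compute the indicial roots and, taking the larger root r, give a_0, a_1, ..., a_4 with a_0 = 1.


Write in Frobenius form y'' + (p(x)/x) y' + (q(x)/x^2) y = 0:
  p(x) = -7/3,  q(x) = -2x^2 + 4x + 8/3.
Indicial equation: r(r-1) + (-7/3) r + (8/3) = 0 -> roots r_1 = 2, r_2 = 4/3.
Take r = r_1 = 2. Let y(x) = x^r sum_{n>=0} a_n x^n with a_0 = 1.
Substitute y = x^r sum a_n x^n and match x^{r+n}. The recurrence is
  D(n) a_n + 4 a_{n-1} - 2 a_{n-2} = 0,  where D(n) = (r+n)(r+n-1) + (-7/3)(r+n) + (8/3).
  a_n = [-4 a_{n-1} + 2 a_{n-2}] / D(n).
Since the indicial polynomial factors as (r - r_1)(r - r_2), D(n) = (r_1 + n - r_1)(r_1 + n - r_2) = n(n + 2/3).
Evaluating step by step (a_0 = 1):
  n = 1: D(1) = 1(1 + 2/3) = 5/3; numerator = -4(1) = -4; a_1 = (-4)/(5/3) = -12/5
  n = 2: D(2) = 2(2 + 2/3) = 16/3; numerator = -4(-12/5) + 2(1) = 58/5; a_2 = (58/5)/(16/3) = 87/40
  n = 3: D(3) = 3(3 + 2/3) = 11; numerator = -4(87/40) + 2(-12/5) = -27/2; a_3 = (-27/2)/(11) = -27/22
  n = 4: D(4) = 4(4 + 2/3) = 56/3; numerator = -4(-27/22) + 2(87/40) = 2037/220; a_4 = (2037/220)/(56/3) = 873/1760

r = 2; a_0 = 1; a_1 = -12/5; a_2 = 87/40; a_3 = -27/22; a_4 = 873/1760


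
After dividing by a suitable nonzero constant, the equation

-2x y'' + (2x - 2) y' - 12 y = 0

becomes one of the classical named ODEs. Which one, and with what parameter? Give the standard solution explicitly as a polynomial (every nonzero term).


All three coefficients share the factor -2; dividing through by -2 gives  x y'' + (1 - x) y' + 6 y = 0.
This matches the Laguerre equation x y'' + (1 - x) y' + n y = 0 with n = 6; the polynomial solution is L_6(x).
With y = sum_k a_k x^k, matching x^k gives (k+1)k a_{k+1} + (k+1) a_{k+1} - k a_k + n a_k = 0, i.e. (k+1)^2 a_{k+1} = (k - n) a_k = (k - 6) a_k. The right side vanishes at k = 6, so the series terminates at degree 6.
Standard normalization L_n(0) = 1 gives a_0 = 1. Work upward with a_{k+1} = (k - 6) a_k / (k+1)^2:
  a_1 = (0 - 6)(1) / 1^2 = -6/1 = -6
  a_2 = (1 - 6)(-6) / 2^2 = 30/4 = 15/2
  a_3 = (2 - 6)(15/2) / 3^2 = -30/9 = -10/3
  a_4 = (3 - 6)(-10/3) / 4^2 = 10/16 = 5/8
  a_5 = (4 - 6)(5/8) / 5^2 = (-5/4)/25 = -1/20
  a_6 = (5 - 6)(-1/20) / 6^2 = (1/20)/36 = 1/720
Hence L_6(x) = x^6/720 - x^5/20 + 5 x^4/8 - 10 x^3/3 + 15 x^2/2 - 6 x + 1.

L_6(x); series = x^6/720 - x^5/20 + 5 x^4/8 - 10 x^3/3 + 15 x^2/2 - 6 x + 1


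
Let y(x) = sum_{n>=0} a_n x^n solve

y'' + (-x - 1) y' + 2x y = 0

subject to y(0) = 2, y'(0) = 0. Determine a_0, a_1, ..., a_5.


Ansatz: y(x) = sum_{n>=0} a_n x^n, so y'(x) = sum_{n>=1} n a_n x^(n-1) and y''(x) = sum_{n>=2} n(n-1) a_n x^(n-2).
Substitute into P(x) y'' + Q(x) y' + R(x) y = 0 with P(x) = 1, Q(x) = -x - 1, R(x) = 2x, and match powers of x.
Initial conditions: a_0 = 2, a_1 = 0.
Setting the coefficient of each power of x to zero and solving order by order (substituting the coefficients already found):
  x^0: 2 a_2 - a_1 = 0  ->  2 a_2 = a_1 = 0  ->  a_2 = 0
  x^1: 6 a_3 - 2 a_2 - a_1 + 2 a_0 = 0  ->  6 a_3 = 2 a_2 + a_1 - 2 a_0 = -4  ->  a_3 = -2/3
  x^2: 12 a_4 - 3 a_3 - 2 a_2 + 2 a_1 = 0  ->  12 a_4 = 3 a_3 + 2 a_2 - 2 a_1 = -2  ->  a_4 = -1/6
  x^3: 20 a_5 - 4 a_4 - 3 a_3 + 2 a_2 = 0  ->  20 a_5 = 4 a_4 + 3 a_3 - 2 a_2 = -8/3  ->  a_5 = -2/15
Truncated series: y(x) = 2 - (2/3) x^3 - (1/6) x^4 - (2/15) x^5 + O(x^6).

a_0 = 2; a_1 = 0; a_2 = 0; a_3 = -2/3; a_4 = -1/6; a_5 = -2/15


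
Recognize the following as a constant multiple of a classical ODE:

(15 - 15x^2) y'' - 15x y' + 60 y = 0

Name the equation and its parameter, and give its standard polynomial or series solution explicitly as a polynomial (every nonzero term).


All three coefficients share the factor 15; dividing through by 15 gives  (1 - x^2) y'' - x y' + 4 y = 0.
This matches the Chebyshev equation (1 - x^2) y'' - x y' + n^2 y = 0 (note the -x y' term, not -2x y') with n^2 = 4, so n = 2; the polynomial solution is T_2(x).
With y = sum_k a_k x^k, matching x^k gives (k+2)(k+1) a_{k+2} = (k^2 - n^2) a_k = (k - 2)(k + 2) a_k. The right side vanishes at k = 2, so the series with the parity of 2 terminates at degree 2.
Standard normalization: leading coefficient of T_n is 2^(n-1), so a_2 = 2^1 = 2. Work downward with a_k = (k+1)(k+2) a_{k+2} / ((k - 2)(k + 2)):
  a_0 = (1)(2)(2) / ((0 - 2)(0 + 2)) = 4/(-4) = -1
Hence T_2(x) = 2 x^2 - 1.

T_2(x); series = 2 x^2 - 1


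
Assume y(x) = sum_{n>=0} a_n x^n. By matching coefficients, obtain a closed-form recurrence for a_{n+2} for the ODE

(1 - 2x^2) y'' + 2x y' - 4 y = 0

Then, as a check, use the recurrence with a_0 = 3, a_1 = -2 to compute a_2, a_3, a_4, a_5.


Substitute y = sum_n a_n x^n.
(1 - 2 x^2) y'' contributes (n+2)(n+1) a_{n+2} - 2 n(n-1) a_n at x^n.
2 x y'(x) contributes 2 n a_n at x^n.
-4 y(x) contributes -4 a_n at x^n.
Matching x^n: (n+2)(n+1) a_{n+2} + (-2 n(n-1) + 2 n - 4) a_n = 0.
Thus a_{n+2} = (2 n(n-1) - 2 n + 4) / ((n+1)(n+2)) * a_n.

Check with a_0 = 3, a_1 = -2 (apply the recurrence for n = 0, 1, 2, 3): a_0 = 3, a_1 = -2, a_2 = 6, a_3 = -2/3, a_4 = 2, a_5 = -1/3.

a_(n+2) = (2 n(n-1) - 2 n + 4) / ((n+1)(n+2)) * a_n; check: a_0 = 3, a_1 = -2, a_2 = 6, a_3 = -2/3, a_4 = 2, a_5 = -1/3


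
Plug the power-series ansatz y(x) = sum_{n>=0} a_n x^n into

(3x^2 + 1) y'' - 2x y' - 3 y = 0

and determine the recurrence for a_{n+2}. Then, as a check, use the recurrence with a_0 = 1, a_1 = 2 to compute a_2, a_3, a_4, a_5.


Substitute y = sum_n a_n x^n.
(1 + 3 x^2) y'' contributes (n+2)(n+1) a_{n+2} + 3 n(n-1) a_n at x^n.
-2 x y'(x) contributes -2 n a_n at x^n.
-3 y(x) contributes -3 a_n at x^n.
Matching x^n: (n+2)(n+1) a_{n+2} + (3 n(n-1) - 2 n - 3) a_n = 0.
Thus a_{n+2} = (-3 n(n-1) + 2 n + 3) / ((n+1)(n+2)) * a_n.

Check with a_0 = 1, a_1 = 2 (apply the recurrence for n = 0, 1, 2, 3): a_0 = 1, a_1 = 2, a_2 = 3/2, a_3 = 5/3, a_4 = 1/8, a_5 = -3/4.

a_(n+2) = (-3 n(n-1) + 2 n + 3) / ((n+1)(n+2)) * a_n; check: a_0 = 1, a_1 = 2, a_2 = 3/2, a_3 = 5/3, a_4 = 1/8, a_5 = -3/4


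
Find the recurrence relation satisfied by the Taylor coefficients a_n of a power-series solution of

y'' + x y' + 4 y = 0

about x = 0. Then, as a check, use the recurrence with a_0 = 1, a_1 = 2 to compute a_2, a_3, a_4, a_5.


Substitute y = sum_n a_n x^n.
y''(x) has coefficient (n+2)(n+1) a_{n+2} at x^n;
x y'(x) has coefficient n a_n at x^n (shift);
4 y(x) has coefficient 4 a_n at x^n.
Matching x^n: (n+2)(n+1) a_{n+2} + (n + 4) a_n = 0.
Thus a_{n+2} = (-n - 4) / ((n+1)(n+2)) * a_n.

Check with a_0 = 1, a_1 = 2 (apply the recurrence for n = 0, 1, 2, 3): a_0 = 1, a_1 = 2, a_2 = -2, a_3 = -5/3, a_4 = 1, a_5 = 7/12.

a_(n+2) = (-n - 4) / ((n+1)(n+2)) * a_n; check: a_0 = 1, a_1 = 2, a_2 = -2, a_3 = -5/3, a_4 = 1, a_5 = 7/12


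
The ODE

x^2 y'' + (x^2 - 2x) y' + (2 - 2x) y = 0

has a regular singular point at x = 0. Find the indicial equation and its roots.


Divide by x^2 to reach normal form y'' + P_1(x) y' + P_2(x) y = 0 with P_1(x) = 1 - 2/x and P_2(x) = -2/x + 2/x^2.
x = 0 is a singular point because the y'-coefficient 1 - 2/x has a pole at x = 0 and the y-coefficient -2/x + 2/x^2 has a pole at x = 0.
It is a regular singular point because x P_1(x) = p(x) = x - 2 and x^2 P_2(x) = q(x) = 2 - 2x are polynomials, hence analytic at x = 0.
p(0) = -2,  q(0) = 2.
Indicial equation: r(r-1) + p(0) r + q(0) = 0, i.e. r^2 + (p(0) - 1) r + q(0) = 0, i.e. r^2 - 3 r + 2 = 0.
Discriminant: (-3)^2 - 4(2) = 1, so r = (3 ± 1)/2.
Solving: r_1 = 2, r_2 = 1.

indicial: r^2 - 3 r + 2 = 0; roots r_1 = 2, r_2 = 1


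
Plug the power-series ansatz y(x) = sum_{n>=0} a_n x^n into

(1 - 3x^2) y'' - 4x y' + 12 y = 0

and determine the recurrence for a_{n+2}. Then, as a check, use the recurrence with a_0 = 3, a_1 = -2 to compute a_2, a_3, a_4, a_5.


Substitute y = sum_n a_n x^n.
(1 - 3 x^2) y'' contributes (n+2)(n+1) a_{n+2} - 3 n(n-1) a_n at x^n.
-4 x y'(x) contributes -4 n a_n at x^n.
12 y(x) contributes 12 a_n at x^n.
Matching x^n: (n+2)(n+1) a_{n+2} + (-3 n(n-1) - 4 n + 12) a_n = 0.
Thus a_{n+2} = (3 n(n-1) + 4 n - 12) / ((n+1)(n+2)) * a_n.

Check with a_0 = 3, a_1 = -2 (apply the recurrence for n = 0, 1, 2, 3): a_0 = 3, a_1 = -2, a_2 = -18, a_3 = 8/3, a_4 = -3, a_5 = 12/5.

a_(n+2) = (3 n(n-1) + 4 n - 12) / ((n+1)(n+2)) * a_n; check: a_0 = 3, a_1 = -2, a_2 = -18, a_3 = 8/3, a_4 = -3, a_5 = 12/5


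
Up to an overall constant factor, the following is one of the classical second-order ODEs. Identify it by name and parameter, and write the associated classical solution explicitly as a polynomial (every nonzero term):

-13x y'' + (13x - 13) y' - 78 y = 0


All three coefficients share the factor -13; dividing through by -13 gives  x y'' + (1 - x) y' + 6 y = 0.
This matches the Laguerre equation x y'' + (1 - x) y' + n y = 0 with n = 6; the polynomial solution is L_6(x).
With y = sum_k a_k x^k, matching x^k gives (k+1)k a_{k+1} + (k+1) a_{k+1} - k a_k + n a_k = 0, i.e. (k+1)^2 a_{k+1} = (k - n) a_k = (k - 6) a_k. The right side vanishes at k = 6, so the series terminates at degree 6.
Standard normalization L_n(0) = 1 gives a_0 = 1. Work upward with a_{k+1} = (k - 6) a_k / (k+1)^2:
  a_1 = (0 - 6)(1) / 1^2 = -6/1 = -6
  a_2 = (1 - 6)(-6) / 2^2 = 30/4 = 15/2
  a_3 = (2 - 6)(15/2) / 3^2 = -30/9 = -10/3
  a_4 = (3 - 6)(-10/3) / 4^2 = 10/16 = 5/8
  a_5 = (4 - 6)(5/8) / 5^2 = (-5/4)/25 = -1/20
  a_6 = (5 - 6)(-1/20) / 6^2 = (1/20)/36 = 1/720
Hence L_6(x) = x^6/720 - x^5/20 + 5 x^4/8 - 10 x^3/3 + 15 x^2/2 - 6 x + 1.

L_6(x); series = x^6/720 - x^5/20 + 5 x^4/8 - 10 x^3/3 + 15 x^2/2 - 6 x + 1


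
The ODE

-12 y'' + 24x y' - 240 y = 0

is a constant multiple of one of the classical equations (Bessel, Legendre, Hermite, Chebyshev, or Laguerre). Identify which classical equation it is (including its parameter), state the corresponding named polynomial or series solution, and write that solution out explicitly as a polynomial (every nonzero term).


All three coefficients share the factor -12; dividing through by -12 gives  y'' - 2x y' + 20 y = 0.
This matches the Hermite equation y'' - 2x y' + 2n y = 0 with 2n = 20, so n = 10; the polynomial solution is H_10(x).
With y = sum_k a_k x^k, matching x^k gives (k+2)(k+1) a_{k+2} = 2(k - n) a_k = 2(k - 10) a_k. The right side vanishes at k = 10, so the series with the parity of 10 terminates at degree 10.
Standard normalization: leading coefficient of H_n is 2^n, so a_10 = 2^10 = 1024. Work downward with a_k = (k+1)(k+2) a_{k+2} / (2(k - n)):
  a_8 = (9)(10)(1024) / (2(8 - 10)) = 92160/(-4) = -23040
  a_6 = (7)(8)(-23040) / (2(6 - 10)) = -1290240/(-8) = 161280
  a_4 = (5)(6)(161280) / (2(4 - 10)) = 4838400/(-12) = -403200
  a_2 = (3)(4)(-403200) / (2(2 - 10)) = -4838400/(-16) = 302400
  a_0 = (1)(2)(302400) / (2(0 - 10)) = 604800/(-20) = -30240
Hence H_10(x) = 1024 x^10 - 23040 x^8 + 161280 x^6 - 403200 x^4 + 302400 x^2 - 30240.

H_10(x); series = 1024 x^10 - 23040 x^8 + 161280 x^6 - 403200 x^4 + 302400 x^2 - 30240


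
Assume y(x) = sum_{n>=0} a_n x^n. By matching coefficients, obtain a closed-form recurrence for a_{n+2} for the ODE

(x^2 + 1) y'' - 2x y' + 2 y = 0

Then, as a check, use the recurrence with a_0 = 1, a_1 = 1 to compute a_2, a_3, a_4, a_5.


Substitute y = sum_n a_n x^n.
(1 + 1 x^2) y'' contributes (n+2)(n+1) a_{n+2} + n(n-1) a_n at x^n.
-2 x y'(x) contributes -2 n a_n at x^n.
2 y(x) contributes 2 a_n at x^n.
Matching x^n: (n+2)(n+1) a_{n+2} + (n(n-1) - 2 n + 2) a_n = 0.
Thus a_{n+2} = (-n(n-1) + 2 n - 2) / ((n+1)(n+2)) * a_n.

Check with a_0 = 1, a_1 = 1 (apply the recurrence for n = 0, 1, 2, 3): a_0 = 1, a_1 = 1, a_2 = -1, a_3 = 0, a_4 = 0, a_5 = 0.

a_(n+2) = (-n(n-1) + 2 n - 2) / ((n+1)(n+2)) * a_n; check: a_0 = 1, a_1 = 1, a_2 = -1, a_3 = 0, a_4 = 0, a_5 = 0


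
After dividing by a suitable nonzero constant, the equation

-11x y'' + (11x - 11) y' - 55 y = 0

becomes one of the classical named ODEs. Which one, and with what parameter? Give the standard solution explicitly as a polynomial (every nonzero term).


All three coefficients share the factor -11; dividing through by -11 gives  x y'' + (1 - x) y' + 5 y = 0.
This matches the Laguerre equation x y'' + (1 - x) y' + n y = 0 with n = 5; the polynomial solution is L_5(x).
With y = sum_k a_k x^k, matching x^k gives (k+1)k a_{k+1} + (k+1) a_{k+1} - k a_k + n a_k = 0, i.e. (k+1)^2 a_{k+1} = (k - n) a_k = (k - 5) a_k. The right side vanishes at k = 5, so the series terminates at degree 5.
Standard normalization L_n(0) = 1 gives a_0 = 1. Work upward with a_{k+1} = (k - 5) a_k / (k+1)^2:
  a_1 = (0 - 5)(1) / 1^2 = -5/1 = -5
  a_2 = (1 - 5)(-5) / 2^2 = 20/4 = 5
  a_3 = (2 - 5)(5) / 3^2 = -15/9 = -5/3
  a_4 = (3 - 5)(-5/3) / 4^2 = (10/3)/16 = 5/24
  a_5 = (4 - 5)(5/24) / 5^2 = (-5/24)/25 = -1/120
Hence L_5(x) = -x^5/120 + 5 x^4/24 - 5 x^3/3 + 5 x^2 - 5 x + 1.

L_5(x); series = -x^5/120 + 5 x^4/24 - 5 x^3/3 + 5 x^2 - 5 x + 1


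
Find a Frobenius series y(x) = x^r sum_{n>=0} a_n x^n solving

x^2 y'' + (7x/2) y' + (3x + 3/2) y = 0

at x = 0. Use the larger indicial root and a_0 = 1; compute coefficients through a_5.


Write in Frobenius form y'' + (p(x)/x) y' + (q(x)/x^2) y = 0:
  p(x) = 7/2,  q(x) = 3x + 3/2.
Indicial equation: r(r-1) + (7/2) r + (3/2) = 0 -> roots r_1 = -1, r_2 = -3/2.
Take r = r_1 = -1. Let y(x) = x^r sum_{n>=0} a_n x^n with a_0 = 1.
Substitute y = x^r sum a_n x^n and match x^{r+n}. The recurrence is
  D(n) a_n + 3 a_{n-1} = 0,  where D(n) = (r+n)(r+n-1) + (7/2)(r+n) + (3/2).
  a_n = -3 / D(n) * a_{n-1}.
Since the indicial polynomial factors as (r - r_1)(r - r_2), D(n) = (r_1 + n - r_1)(r_1 + n - r_2) = n(n + 1/2).
Evaluating step by step (a_0 = 1):
  n = 1: D(1) = 1(1 + 1/2) = 3/2; numerator = -3(1) = -3; a_1 = (-3)/(3/2) = -2
  n = 2: D(2) = 2(2 + 1/2) = 5; numerator = -3(-2) = 6; a_2 = (6)/(5) = 6/5
  n = 3: D(3) = 3(3 + 1/2) = 21/2; numerator = -3(6/5) = -18/5; a_3 = (-18/5)/(21/2) = -12/35
  n = 4: D(4) = 4(4 + 1/2) = 18; numerator = -3(-12/35) = 36/35; a_4 = (36/35)/(18) = 2/35
  n = 5: D(5) = 5(5 + 1/2) = 55/2; numerator = -3(2/35) = -6/35; a_5 = (-6/35)/(55/2) = -12/1925

r = -1; a_0 = 1; a_1 = -2; a_2 = 6/5; a_3 = -12/35; a_4 = 2/35; a_5 = -12/1925


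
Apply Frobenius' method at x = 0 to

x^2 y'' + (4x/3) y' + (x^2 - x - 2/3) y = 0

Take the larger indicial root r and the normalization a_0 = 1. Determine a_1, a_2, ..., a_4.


Write in Frobenius form y'' + (p(x)/x) y' + (q(x)/x^2) y = 0:
  p(x) = 4/3,  q(x) = x^2 - x - 2/3.
Indicial equation: r(r-1) + (4/3) r + (-2/3) = 0 -> roots r_1 = 2/3, r_2 = -1.
Take r = r_1 = 2/3. Let y(x) = x^r sum_{n>=0} a_n x^n with a_0 = 1.
Substitute y = x^r sum a_n x^n and match x^{r+n}. The recurrence is
  D(n) a_n - 1 a_{n-1} + 1 a_{n-2} = 0,  where D(n) = (r+n)(r+n-1) + (4/3)(r+n) + (-2/3).
  a_n = [1 a_{n-1} - 1 a_{n-2}] / D(n).
Since the indicial polynomial factors as (r - r_1)(r - r_2), D(n) = (r_1 + n - r_1)(r_1 + n - r_2) = n(n + 5/3).
Evaluating step by step (a_0 = 1):
  n = 1: D(1) = 1(1 + 5/3) = 8/3; numerator = 1(1) = 1; a_1 = (1)/(8/3) = 3/8
  n = 2: D(2) = 2(2 + 5/3) = 22/3; numerator = 1(3/8) - 1(1) = -5/8; a_2 = (-5/8)/(22/3) = -15/176
  n = 3: D(3) = 3(3 + 5/3) = 14; numerator = 1(-15/176) - 1(3/8) = -81/176; a_3 = (-81/176)/(14) = -81/2464
  n = 4: D(4) = 4(4 + 5/3) = 68/3; numerator = 1(-81/2464) - 1(-15/176) = 129/2464; a_4 = (129/2464)/(68/3) = 387/167552

r = 2/3; a_0 = 1; a_1 = 3/8; a_2 = -15/176; a_3 = -81/2464; a_4 = 387/167552


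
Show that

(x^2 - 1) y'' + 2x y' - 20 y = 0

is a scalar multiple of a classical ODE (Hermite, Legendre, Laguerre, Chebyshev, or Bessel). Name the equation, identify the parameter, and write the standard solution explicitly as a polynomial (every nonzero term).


All three coefficients share the factor -1; dividing through by -1 gives  (1 - x^2) y'' - 2x y' + 20 y = 0.
This matches the Legendre equation (1 - x^2) y'' - 2x y' + n(n+1) y = 0 (note the -2x y' term) with n(n+1) = 20, so n = 4; the polynomial solution is P_4(x).
With y = sum_k a_k x^k, matching x^k gives (k+2)(k+1) a_{k+2} = [k(k+1) - n(n+1)] a_k = (k - 4)(k + 5) a_k. The right side vanishes at k = 4, so the series with the parity of 4 terminates at degree 4.
Standard normalization (P_n(1) = 1): leading coefficient (2n)!/(2^n (n!)^2) = 40320/(16*576) = 35/8, so a_4 = 35/8. Work downward with a_k = (k+1)(k+2) a_{k+2} / ((k - 4)(k + 5)):
  a_2 = (3)(4)(35/8) / ((2 - 4)(2 + 5)) = (105/2)/(-14) = -15/4
  a_0 = (1)(2)(-15/4) / ((0 - 4)(0 + 5)) = (-15/2)/(-20) = 3/8
Hence P_4(x) = 35 x^4/8 - 15 x^2/4 + 3/8.

P_4(x); series = 35 x^4/8 - 15 x^2/4 + 3/8


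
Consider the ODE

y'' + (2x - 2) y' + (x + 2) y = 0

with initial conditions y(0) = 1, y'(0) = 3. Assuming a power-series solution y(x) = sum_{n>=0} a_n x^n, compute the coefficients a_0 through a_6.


Ansatz: y(x) = sum_{n>=0} a_n x^n, so y'(x) = sum_{n>=1} n a_n x^(n-1) and y''(x) = sum_{n>=2} n(n-1) a_n x^(n-2).
Substitute into P(x) y'' + Q(x) y' + R(x) y = 0 with P(x) = 1, Q(x) = 2x - 2, R(x) = x + 2, and match powers of x.
Initial conditions: a_0 = 1, a_1 = 3.
Setting the coefficient of each power of x to zero and solving order by order (substituting the coefficients already found):
  x^0: 2 a_2 - 2 a_1 + 2 a_0 = 0  ->  2 a_2 = 2 a_1 - 2 a_0 = 4  ->  a_2 = 2
  x^1: 6 a_3 - 4 a_2 + 4 a_1 + a_0 = 0  ->  6 a_3 = 4 a_2 - 4 a_1 - a_0 = -5  ->  a_3 = -5/6
  x^2: 12 a_4 - 6 a_3 + 6 a_2 + a_1 = 0  ->  12 a_4 = 6 a_3 - 6 a_2 - a_1 = -20  ->  a_4 = -5/3
  x^3: 20 a_5 - 8 a_4 + 8 a_3 + a_2 = 0  ->  20 a_5 = 8 a_4 - 8 a_3 - a_2 = -26/3  ->  a_5 = -13/30
  x^4: 30 a_6 - 10 a_5 + 10 a_4 + a_3 = 0  ->  30 a_6 = 10 a_5 - 10 a_4 - a_3 = 79/6  ->  a_6 = 79/180
Truncated series: y(x) = 1 + 3 x + 2 x^2 - (5/6) x^3 - (5/3) x^4 - (13/30) x^5 + (79/180) x^6 + O(x^7).

a_0 = 1; a_1 = 3; a_2 = 2; a_3 = -5/6; a_4 = -5/3; a_5 = -13/30; a_6 = 79/180
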